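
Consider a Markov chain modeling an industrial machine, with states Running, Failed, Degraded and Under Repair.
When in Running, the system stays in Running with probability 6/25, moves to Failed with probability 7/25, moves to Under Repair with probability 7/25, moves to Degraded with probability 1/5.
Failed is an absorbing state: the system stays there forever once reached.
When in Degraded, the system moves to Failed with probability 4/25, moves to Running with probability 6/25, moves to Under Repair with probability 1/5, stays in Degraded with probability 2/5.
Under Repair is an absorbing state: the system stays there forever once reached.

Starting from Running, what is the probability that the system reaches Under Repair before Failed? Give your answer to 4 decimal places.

Let h(s) be the probability of absorption at Under Repair starting from transient state s. Then h(Under Repair) = 1 and h(Failed) = 0. By first-step analysis:
h(Running) = 0.24·h(Running) + 0.28·0 + 0.2·h(Degraded) + 0.28·1
h(Degraded) = 0.24·h(Running) + 0.16·0 + 0.4·h(Degraded) + 0.2·1
Solving: h(Running) = 0.5098, h(Degraded) = 0.5373.
Starting from Running, the probability is 0.5098.

0.5098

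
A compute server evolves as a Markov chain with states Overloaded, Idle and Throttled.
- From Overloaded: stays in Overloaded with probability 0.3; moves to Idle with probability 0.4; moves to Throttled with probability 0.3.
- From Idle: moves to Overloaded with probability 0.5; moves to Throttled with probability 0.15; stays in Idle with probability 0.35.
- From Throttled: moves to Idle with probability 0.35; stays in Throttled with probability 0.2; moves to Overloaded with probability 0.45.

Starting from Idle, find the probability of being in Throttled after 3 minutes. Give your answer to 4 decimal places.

0.2205

Propagate the distribution vector 3 minutes from Idle.
After 0 minutes: (0.0000, 1.0000, 0.0000)
After 1 minute: (0.5000, 0.3500, 0.1500)
After 2 minutes: (0.3925, 0.3750, 0.2325)
After 3 minutes: (0.4099, 0.3696, 0.2205)
P(in Throttled after 3 minutes) = 0.2205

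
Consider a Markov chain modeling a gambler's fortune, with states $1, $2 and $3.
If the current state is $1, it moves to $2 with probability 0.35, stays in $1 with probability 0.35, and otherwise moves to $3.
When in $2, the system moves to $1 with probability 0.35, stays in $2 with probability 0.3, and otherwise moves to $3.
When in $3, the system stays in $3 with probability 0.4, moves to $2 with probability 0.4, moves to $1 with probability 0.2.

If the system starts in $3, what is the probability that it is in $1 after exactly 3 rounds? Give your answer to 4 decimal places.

0.2960

Propagate the distribution vector 3 rounds from $3.
After 0 rounds: (0.0000, 0.0000, 1.0000)
After 1 round: (0.2000, 0.4000, 0.4000)
After 2 rounds: (0.2900, 0.3500, 0.3600)
After 3 rounds: (0.2960, 0.3505, 0.3535)
P(in $1 after 3 rounds) = 0.2960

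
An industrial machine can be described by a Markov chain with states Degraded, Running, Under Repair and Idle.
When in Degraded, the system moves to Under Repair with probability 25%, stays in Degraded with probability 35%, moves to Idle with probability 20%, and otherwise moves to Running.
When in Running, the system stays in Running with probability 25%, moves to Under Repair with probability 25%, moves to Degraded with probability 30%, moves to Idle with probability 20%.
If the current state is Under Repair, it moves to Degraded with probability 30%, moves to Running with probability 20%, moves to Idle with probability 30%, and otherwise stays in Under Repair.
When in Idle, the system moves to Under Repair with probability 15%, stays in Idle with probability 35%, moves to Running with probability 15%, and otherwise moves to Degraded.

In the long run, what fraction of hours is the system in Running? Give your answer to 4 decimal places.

0.1968

Let the stationary distribution be π with π = πP and π_1 + π_2 + π_3 + π_4 = 1.
π_1 = 0.35·π_1 + 0.3·π_2 + 0.3·π_3 + 0.35·π_4
π_2 = 0.2·π_1 + 0.25·π_2 + 0.2·π_3 + 0.15·π_4
π_3 = 0.25·π_1 + 0.25·π_2 + 0.2·π_3 + 0.15·π_4
Solving with the normalization constraint gives π = (0.3295, 0.1968, 0.2133, 0.2604).
So the stationary probability of Running is 0.1968.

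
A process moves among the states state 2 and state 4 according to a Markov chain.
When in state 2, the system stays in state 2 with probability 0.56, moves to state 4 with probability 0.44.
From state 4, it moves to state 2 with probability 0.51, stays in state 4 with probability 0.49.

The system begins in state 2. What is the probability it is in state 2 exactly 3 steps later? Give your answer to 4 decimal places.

0.5369

Propagate the distribution vector 3 steps from state 2.
After 0 steps: (1.0000, 0.0000)
After 1 step: (0.5600, 0.4400)
After 2 steps: (0.5380, 0.4620)
After 3 steps: (0.5369, 0.4631)
P(in state 2 after 3 steps) = 0.5369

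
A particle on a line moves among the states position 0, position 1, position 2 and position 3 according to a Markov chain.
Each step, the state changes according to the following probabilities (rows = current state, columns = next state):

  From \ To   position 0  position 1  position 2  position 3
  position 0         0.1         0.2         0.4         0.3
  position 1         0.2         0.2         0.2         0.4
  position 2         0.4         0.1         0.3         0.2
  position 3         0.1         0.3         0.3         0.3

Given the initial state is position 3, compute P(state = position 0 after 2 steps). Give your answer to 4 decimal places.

0.2200

Propagate the distribution vector 2 steps from position 3.
After 0 steps: (0.0000, 0.0000, 0.0000, 1.0000)
After 1 step: (0.1000, 0.3000, 0.3000, 0.3000)
After 2 steps: (0.2200, 0.2000, 0.2800, 0.3000)
P(in position 0 after 2 steps) = 0.2200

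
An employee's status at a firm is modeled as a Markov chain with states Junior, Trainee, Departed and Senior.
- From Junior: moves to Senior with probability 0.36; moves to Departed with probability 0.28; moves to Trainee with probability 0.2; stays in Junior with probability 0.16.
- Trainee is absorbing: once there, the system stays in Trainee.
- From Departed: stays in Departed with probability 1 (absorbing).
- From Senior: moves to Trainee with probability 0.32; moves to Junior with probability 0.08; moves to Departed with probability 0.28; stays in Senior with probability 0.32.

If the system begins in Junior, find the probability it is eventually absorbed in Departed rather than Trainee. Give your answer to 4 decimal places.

Let h(s) be the probability of absorption at Departed starting from transient state s. Then h(Departed) = 1 and h(Trainee) = 0. By first-step analysis:
h(Junior) = 0.16·h(Junior) + 0.2·0 + 0.28·1 + 0.36·h(Senior)
h(Senior) = 0.08·h(Junior) + 0.32·0 + 0.28·1 + 0.32·h(Senior)
Solving: h(Junior) = 0.5369, h(Senior) = 0.4749.
Starting from Junior, the probability is 0.5369.

0.5369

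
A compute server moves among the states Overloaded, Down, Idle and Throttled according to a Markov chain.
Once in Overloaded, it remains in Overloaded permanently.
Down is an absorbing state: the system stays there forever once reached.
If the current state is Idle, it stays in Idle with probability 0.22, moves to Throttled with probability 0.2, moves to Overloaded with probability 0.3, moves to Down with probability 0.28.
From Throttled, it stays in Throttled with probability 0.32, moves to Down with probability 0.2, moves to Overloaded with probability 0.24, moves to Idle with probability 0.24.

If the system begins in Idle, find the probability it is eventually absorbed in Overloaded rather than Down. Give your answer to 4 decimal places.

Let h(s) be the probability of absorption at Overloaded starting from transient state s. Then h(Overloaded) = 1 and h(Down) = 0. By first-step analysis:
h(Idle) = 0.3·1 + 0.28·0 + 0.22·h(Idle) + 0.2·h(Throttled)
h(Throttled) = 0.24·1 + 0.2·0 + 0.24·h(Idle) + 0.32·h(Throttled)
Solving: h(Idle) = 0.5224, h(Throttled) = 0.5373.
Starting from Idle, the probability is 0.5224.

0.5224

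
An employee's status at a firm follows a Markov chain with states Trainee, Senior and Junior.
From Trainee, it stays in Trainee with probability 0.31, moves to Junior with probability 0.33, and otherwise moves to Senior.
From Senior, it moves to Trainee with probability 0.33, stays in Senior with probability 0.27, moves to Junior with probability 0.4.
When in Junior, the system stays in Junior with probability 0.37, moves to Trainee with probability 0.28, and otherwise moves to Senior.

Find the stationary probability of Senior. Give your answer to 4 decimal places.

0.3269

Let the stationary distribution be π with π = πP and π_1 + π_2 + π_3 = 1.
π_1 = 0.31·π_1 + 0.33·π_2 + 0.28·π_3
π_2 = 0.36·π_1 + 0.27·π_2 + 0.35·π_3
Solving with the normalization constraint gives π = (0.3055, 0.3269, 0.3676).
So the stationary probability of Senior is 0.3269.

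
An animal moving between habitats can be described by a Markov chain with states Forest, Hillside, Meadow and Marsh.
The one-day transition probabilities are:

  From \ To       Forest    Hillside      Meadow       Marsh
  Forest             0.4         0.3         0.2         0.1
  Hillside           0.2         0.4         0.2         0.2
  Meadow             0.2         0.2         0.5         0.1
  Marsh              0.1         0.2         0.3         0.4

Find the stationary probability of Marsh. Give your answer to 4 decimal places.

Let the stationary distribution be π with π = πP and π_1 + π_2 + π_3 + π_4 = 1.
π_1 = 0.4·π_1 + 0.2·π_2 + 0.2·π_3 + 0.1·π_4
π_2 = 0.3·π_1 + 0.4·π_2 + 0.2·π_3 + 0.2·π_4
π_3 = 0.2·π_1 + 0.2·π_2 + 0.5·π_3 + 0.3·π_4
Solving with the normalization constraint gives π = (0.2272, 0.2784, 0.3118, 0.1826).
So the stationary probability of Marsh is 0.1826.

0.1826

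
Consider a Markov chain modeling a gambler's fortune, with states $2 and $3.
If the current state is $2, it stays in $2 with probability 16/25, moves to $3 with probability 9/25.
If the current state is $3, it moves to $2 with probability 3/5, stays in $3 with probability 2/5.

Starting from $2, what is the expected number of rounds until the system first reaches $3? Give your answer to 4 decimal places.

2.7778

Let t(s) be the expected number of rounds to first reach $3 from state s, with t($3) = 0. Conditioning on the first round:
t($2) = 1 + 0.64·t($2)
Solving: t($2) = 2.7778.
Expected rounds from $2 to $3: 2.7778.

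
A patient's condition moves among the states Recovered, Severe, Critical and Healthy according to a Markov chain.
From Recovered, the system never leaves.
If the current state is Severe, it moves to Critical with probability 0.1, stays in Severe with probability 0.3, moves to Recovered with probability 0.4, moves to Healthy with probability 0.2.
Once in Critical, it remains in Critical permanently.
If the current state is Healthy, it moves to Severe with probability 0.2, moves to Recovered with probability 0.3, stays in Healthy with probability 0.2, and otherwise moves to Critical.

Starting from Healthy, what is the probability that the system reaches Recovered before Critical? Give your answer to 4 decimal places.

Let h(s) be the probability of absorption at Recovered starting from transient state s. Then h(Recovered) = 1 and h(Critical) = 0. By first-step analysis:
h(Severe) = 0.4·1 + 0.3·h(Severe) + 0.1·0 + 0.2·h(Healthy)
h(Healthy) = 0.3·1 + 0.2·h(Severe) + 0.3·0 + 0.2·h(Healthy)
Solving: h(Severe) = 0.7308, h(Healthy) = 0.5577.
Starting from Healthy, the probability is 0.5577.

0.5577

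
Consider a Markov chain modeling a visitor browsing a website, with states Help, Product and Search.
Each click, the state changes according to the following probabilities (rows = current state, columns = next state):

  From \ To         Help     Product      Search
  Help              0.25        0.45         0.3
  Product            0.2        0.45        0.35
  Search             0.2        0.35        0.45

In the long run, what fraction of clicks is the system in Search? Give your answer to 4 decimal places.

0.3772

Let the stationary distribution be π with π = πP and π_1 + π_2 + π_3 = 1.
π_1 = 0.25·π_1 + 0.2·π_2 + 0.2·π_3
π_2 = 0.45·π_1 + 0.45·π_2 + 0.35·π_3
Solving with the normalization constraint gives π = (0.2105, 0.4123, 0.3772).
So the stationary probability of Search is 0.3772.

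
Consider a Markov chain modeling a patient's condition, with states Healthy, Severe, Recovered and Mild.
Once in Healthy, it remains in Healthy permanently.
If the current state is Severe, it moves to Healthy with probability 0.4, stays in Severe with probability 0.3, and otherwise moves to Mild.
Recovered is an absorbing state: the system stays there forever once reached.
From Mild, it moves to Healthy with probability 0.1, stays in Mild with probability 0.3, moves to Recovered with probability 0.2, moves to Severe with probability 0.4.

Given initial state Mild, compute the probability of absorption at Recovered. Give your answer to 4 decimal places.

0.3784

Let h(s) be the probability of absorption at Recovered starting from transient state s. Then h(Recovered) = 1 and h(Healthy) = 0. By first-step analysis:
h(Severe) = 0.4·0 + 0.3·h(Severe) + 0.3·h(Mild)
h(Mild) = 0.1·0 + 0.4·h(Severe) + 0.2·1 + 0.3·h(Mild)
Solving: h(Severe) = 0.1622, h(Mild) = 0.3784.
Starting from Mild, the probability is 0.3784.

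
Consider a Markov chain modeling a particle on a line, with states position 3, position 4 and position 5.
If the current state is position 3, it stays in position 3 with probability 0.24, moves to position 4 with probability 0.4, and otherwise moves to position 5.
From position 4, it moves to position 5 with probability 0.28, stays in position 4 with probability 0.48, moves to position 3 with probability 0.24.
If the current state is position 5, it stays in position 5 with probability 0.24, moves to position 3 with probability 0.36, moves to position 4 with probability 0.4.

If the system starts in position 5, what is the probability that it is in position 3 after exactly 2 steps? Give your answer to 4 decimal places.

0.2688

Sum over the intermediate state after 1 step:
P = P(position 5→position 3)·P(position 3→position 3) + P(position 5→position 4)·P(position 4→position 3) + P(position 5→position 5)·P(position 5→position 3)
  = 0.36×0.24 + 0.4×0.24 + 0.24×0.36
  = 0.0864 + 0.0960 + 0.0864 = 0.2688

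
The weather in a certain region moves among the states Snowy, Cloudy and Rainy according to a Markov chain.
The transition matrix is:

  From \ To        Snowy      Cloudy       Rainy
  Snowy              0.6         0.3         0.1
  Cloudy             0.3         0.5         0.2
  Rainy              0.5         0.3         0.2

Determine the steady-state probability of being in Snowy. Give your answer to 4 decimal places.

0.4722

Let the stationary distribution be π with π = πP and π_1 + π_2 + π_3 = 1.
π_1 = 0.6·π_1 + 0.3·π_2 + 0.5·π_3
π_2 = 0.3·π_1 + 0.5·π_2 + 0.3·π_3
Solving with the normalization constraint gives π = (0.4722, 0.3750, 0.1528).
So the stationary probability of Snowy is 0.4722.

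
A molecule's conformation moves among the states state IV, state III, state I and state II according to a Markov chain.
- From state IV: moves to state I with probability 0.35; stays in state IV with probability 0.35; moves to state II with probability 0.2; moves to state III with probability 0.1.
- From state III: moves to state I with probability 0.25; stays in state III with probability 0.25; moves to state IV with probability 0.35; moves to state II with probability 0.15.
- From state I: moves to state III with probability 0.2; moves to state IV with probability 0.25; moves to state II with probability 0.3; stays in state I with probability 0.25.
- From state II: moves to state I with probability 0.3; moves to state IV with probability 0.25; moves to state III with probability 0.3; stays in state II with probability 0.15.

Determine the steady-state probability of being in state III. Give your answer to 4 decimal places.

Let the stationary distribution be π with π = πP and π_1 + π_2 + π_3 + π_4 = 1.
π_1 = 0.35·π_1 + 0.35·π_2 + 0.25·π_3 + 0.25·π_4
π_2 = 0.1·π_1 + 0.25·π_2 + 0.2·π_3 + 0.3·π_4
π_3 = 0.35·π_1 + 0.25·π_2 + 0.25·π_3 + 0.3·π_4
Solving with the normalization constraint gives π = (0.3001, 0.2009, 0.2904, 0.2086).
So the stationary probability of state III is 0.2009.

0.2009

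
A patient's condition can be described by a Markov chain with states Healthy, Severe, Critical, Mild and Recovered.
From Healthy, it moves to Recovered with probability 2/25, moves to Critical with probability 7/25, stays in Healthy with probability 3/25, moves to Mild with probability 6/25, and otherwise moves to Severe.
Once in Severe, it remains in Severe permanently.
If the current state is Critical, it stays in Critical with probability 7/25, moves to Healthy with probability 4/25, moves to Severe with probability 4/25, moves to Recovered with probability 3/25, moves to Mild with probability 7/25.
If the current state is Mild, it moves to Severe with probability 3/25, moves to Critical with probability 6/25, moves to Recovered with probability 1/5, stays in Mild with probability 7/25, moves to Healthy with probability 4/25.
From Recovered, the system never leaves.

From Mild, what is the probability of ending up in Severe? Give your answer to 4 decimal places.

Let h(s) be the probability of absorption at Severe starting from transient state s. Then h(Severe) = 1 and h(Recovered) = 0. By first-step analysis:
h(Healthy) = 0.12·h(Healthy) + 0.28·1 + 0.28·h(Critical) + 0.24·h(Mild) + 0.08·0
h(Critical) = 0.16·h(Healthy) + 0.16·1 + 0.28·h(Critical) + 0.28·h(Mild) + 0.12·0
h(Mild) = 0.16·h(Healthy) + 0.12·1 + 0.24·h(Critical) + 0.28·h(Mild) + 0.2·0
Solving: h(Healthy) = 0.6276, h(Critical) = 0.5524, h(Mild) = 0.4903.
Starting from Mild, the probability is 0.4903.

0.4903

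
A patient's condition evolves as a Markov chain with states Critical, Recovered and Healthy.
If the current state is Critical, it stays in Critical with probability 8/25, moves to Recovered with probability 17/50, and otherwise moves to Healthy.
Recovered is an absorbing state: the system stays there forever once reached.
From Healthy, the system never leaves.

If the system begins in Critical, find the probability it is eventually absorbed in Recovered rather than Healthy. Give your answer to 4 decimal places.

Let h(s) be the probability of absorption at Recovered starting from transient state s. Then h(Recovered) = 1 and h(Healthy) = 0. By first-step analysis:
h(Critical) = 0.32·h(Critical) + 0.34·1 + 0.34·0
Solving: h(Critical) = 0.5000.
Starting from Critical, the probability is 0.5000.

0.5000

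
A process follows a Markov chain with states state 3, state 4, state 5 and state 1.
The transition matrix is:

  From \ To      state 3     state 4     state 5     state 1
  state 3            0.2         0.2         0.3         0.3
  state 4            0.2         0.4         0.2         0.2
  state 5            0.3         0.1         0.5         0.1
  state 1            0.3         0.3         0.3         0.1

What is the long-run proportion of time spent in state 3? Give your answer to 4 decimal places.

Let the stationary distribution be π with π = πP and π_1 + π_2 + π_3 + π_4 = 1.
π_1 = 0.2·π_1 + 0.2·π_2 + 0.3·π_3 + 0.3·π_4
π_2 = 0.2·π_1 + 0.4·π_2 + 0.1·π_3 + 0.3·π_4
π_3 = 0.3·π_1 + 0.2·π_2 + 0.5·π_3 + 0.3·π_4
Solving with the normalization constraint gives π = (0.2520, 0.2283, 0.3465, 0.1732).
So the stationary probability of state 3 is 0.2520.

0.2520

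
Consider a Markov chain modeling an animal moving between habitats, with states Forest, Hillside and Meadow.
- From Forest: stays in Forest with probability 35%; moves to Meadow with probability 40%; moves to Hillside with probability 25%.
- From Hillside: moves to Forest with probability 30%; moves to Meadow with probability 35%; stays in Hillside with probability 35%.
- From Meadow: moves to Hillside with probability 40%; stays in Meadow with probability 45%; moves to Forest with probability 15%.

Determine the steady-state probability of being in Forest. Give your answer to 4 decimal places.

Let the stationary distribution be π with π = πP and π_1 + π_2 + π_3 = 1.
π_1 = 0.35·π_1 + 0.3·π_2 + 0.15·π_3
π_2 = 0.25·π_1 + 0.35·π_2 + 0.4·π_3
Solving with the normalization constraint gives π = (0.2522, 0.3449, 0.4029).
So the stationary probability of Forest is 0.2522.

0.2522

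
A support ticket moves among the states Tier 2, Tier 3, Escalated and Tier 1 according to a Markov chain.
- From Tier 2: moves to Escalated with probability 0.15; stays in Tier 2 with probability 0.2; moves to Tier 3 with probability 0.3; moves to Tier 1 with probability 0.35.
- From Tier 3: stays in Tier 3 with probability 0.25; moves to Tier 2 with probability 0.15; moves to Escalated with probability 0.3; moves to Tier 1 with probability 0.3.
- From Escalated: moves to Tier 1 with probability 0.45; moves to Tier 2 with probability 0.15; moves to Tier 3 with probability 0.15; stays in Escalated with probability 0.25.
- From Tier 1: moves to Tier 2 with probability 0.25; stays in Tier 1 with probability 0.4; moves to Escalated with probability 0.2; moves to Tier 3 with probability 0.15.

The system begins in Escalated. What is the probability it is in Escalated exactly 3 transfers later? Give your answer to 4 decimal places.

0.2196

Propagate the distribution vector 3 transfers from Escalated.
After 0 transfers: (0.0000, 0.0000, 1.0000, 0.0000)
After 1 transfer: (0.1500, 0.1500, 0.2500, 0.4500)
After 2 transfers: (0.2025, 0.1875, 0.2200, 0.3900)
After 3 transfers: (0.1991, 0.1991, 0.2196, 0.3821)
P(in Escalated after 3 transfers) = 0.2196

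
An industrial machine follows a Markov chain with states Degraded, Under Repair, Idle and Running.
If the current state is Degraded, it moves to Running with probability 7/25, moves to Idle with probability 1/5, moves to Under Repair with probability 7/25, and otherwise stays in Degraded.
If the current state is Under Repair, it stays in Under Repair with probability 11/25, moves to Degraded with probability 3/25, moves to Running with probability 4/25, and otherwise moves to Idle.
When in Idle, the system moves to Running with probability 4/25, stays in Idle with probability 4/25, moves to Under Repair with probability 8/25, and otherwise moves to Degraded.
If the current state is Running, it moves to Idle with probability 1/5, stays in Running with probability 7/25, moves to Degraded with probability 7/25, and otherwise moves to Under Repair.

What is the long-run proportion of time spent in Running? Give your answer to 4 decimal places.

0.2138

Let the stationary distribution be π with π = πP and π_1 + π_2 + π_3 + π_4 = 1.
π_1 = 0.24·π_1 + 0.12·π_2 + 0.36·π_3 + 0.28·π_4
π_2 = 0.28·π_1 + 0.44·π_2 + 0.32·π_3 + 0.24·π_4
π_3 = 0.2·π_1 + 0.28·π_2 + 0.16·π_3 + 0.2·π_4
Solving with the normalization constraint gives π = (0.2347, 0.3335, 0.2180, 0.2138).
So the stationary probability of Running is 0.2138.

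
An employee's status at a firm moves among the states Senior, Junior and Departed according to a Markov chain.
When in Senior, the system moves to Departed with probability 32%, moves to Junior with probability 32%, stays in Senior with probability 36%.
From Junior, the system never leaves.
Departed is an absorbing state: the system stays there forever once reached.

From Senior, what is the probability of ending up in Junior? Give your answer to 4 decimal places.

Let h(s) be the probability of absorption at Junior starting from transient state s. Then h(Junior) = 1 and h(Departed) = 0. By first-step analysis:
h(Senior) = 0.36·h(Senior) + 0.32·1 + 0.32·0
Solving: h(Senior) = 0.5000.
Starting from Senior, the probability is 0.5000.

0.5000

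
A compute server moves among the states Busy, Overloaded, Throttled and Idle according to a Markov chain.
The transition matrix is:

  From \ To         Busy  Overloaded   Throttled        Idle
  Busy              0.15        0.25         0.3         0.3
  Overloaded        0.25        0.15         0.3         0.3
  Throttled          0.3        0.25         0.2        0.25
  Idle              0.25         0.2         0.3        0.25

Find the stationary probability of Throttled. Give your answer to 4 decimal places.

Let the stationary distribution be π with π = πP and π_1 + π_2 + π_3 + π_4 = 1.
π_1 = 0.15·π_1 + 0.25·π_2 + 0.3·π_3 + 0.25·π_4
π_2 = 0.25·π_1 + 0.15·π_2 + 0.25·π_3 + 0.2·π_4
π_3 = 0.3·π_1 + 0.3·π_2 + 0.2·π_3 + 0.3·π_4
Solving with the normalization constraint gives π = (0.2397, 0.2149, 0.2727, 0.2727).
So the stationary probability of Throttled is 0.2727.

0.2727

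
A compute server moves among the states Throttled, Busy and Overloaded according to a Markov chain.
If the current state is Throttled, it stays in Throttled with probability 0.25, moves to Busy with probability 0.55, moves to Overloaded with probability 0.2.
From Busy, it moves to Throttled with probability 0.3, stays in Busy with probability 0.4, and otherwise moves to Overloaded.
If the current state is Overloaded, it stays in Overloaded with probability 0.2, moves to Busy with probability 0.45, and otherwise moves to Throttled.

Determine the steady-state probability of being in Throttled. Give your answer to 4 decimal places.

Let the stationary distribution be π with π = πP and π_1 + π_2 + π_3 = 1.
π_1 = 0.25·π_1 + 0.3·π_2 + 0.35·π_3
π_2 = 0.55·π_1 + 0.4·π_2 + 0.45·π_3
Solving with the normalization constraint gives π = (0.2974, 0.4569, 0.2457).
So the stationary probability of Throttled is 0.2974.

0.2974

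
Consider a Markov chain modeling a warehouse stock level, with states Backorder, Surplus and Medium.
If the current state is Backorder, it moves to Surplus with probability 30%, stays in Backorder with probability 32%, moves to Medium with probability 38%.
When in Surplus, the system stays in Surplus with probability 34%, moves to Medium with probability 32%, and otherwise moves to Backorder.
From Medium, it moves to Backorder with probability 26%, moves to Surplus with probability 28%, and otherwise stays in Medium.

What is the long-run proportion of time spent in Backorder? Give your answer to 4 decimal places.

Let the stationary distribution be π with π = πP and π_1 + π_2 + π_3 = 1.
π_1 = 0.32·π_1 + 0.34·π_2 + 0.26·π_3
π_2 = 0.3·π_1 + 0.34·π_2 + 0.28·π_3
Solving with the normalization constraint gives π = (0.3025, 0.3043, 0.3932).
So the stationary probability of Backorder is 0.3025.

0.3025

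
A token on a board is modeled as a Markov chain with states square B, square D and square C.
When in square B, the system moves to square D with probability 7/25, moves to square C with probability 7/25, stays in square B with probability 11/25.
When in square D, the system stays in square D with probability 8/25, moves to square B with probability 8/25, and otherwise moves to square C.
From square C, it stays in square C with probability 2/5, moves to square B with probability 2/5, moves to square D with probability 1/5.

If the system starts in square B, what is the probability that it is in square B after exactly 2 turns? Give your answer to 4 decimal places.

0.3952

Sum over the intermediate state after 1 turn:
P = P(square B→square B)·P(square B→square B) + P(square B→square D)·P(square D→square B) + P(square B→square C)·P(square C→square B)
  = 0.44×0.44 + 0.28×0.32 + 0.28×0.4
  = 0.1936 + 0.0896 + 0.1120 = 0.3952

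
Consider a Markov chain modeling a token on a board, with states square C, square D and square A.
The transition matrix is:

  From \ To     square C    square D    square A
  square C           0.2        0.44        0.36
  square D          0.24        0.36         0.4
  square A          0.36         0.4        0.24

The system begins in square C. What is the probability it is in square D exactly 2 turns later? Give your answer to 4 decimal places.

Sum over the intermediate state after 1 turn:
P = P(square C→square C)·P(square C→square D) + P(square C→square D)·P(square D→square D) + P(square C→square A)·P(square A→square D)
  = 0.2×0.44 + 0.44×0.36 + 0.36×0.4
  = 0.0880 + 0.1584 + 0.1440 = 0.3904

0.3904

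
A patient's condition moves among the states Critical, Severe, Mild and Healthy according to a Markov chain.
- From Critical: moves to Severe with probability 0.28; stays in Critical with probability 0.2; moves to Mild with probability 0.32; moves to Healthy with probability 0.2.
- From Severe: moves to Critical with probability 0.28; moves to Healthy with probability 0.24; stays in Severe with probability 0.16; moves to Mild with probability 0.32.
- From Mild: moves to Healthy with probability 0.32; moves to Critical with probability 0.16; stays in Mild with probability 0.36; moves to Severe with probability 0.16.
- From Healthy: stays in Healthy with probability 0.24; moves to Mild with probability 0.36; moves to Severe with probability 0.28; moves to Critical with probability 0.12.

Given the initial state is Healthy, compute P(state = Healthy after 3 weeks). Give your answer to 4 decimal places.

0.2600

Propagate the distribution vector 3 weeks from Healthy.
After 0 weeks: (0.0000, 0.0000, 0.0000, 1.0000)
After 1 week: (0.1200, 0.2800, 0.3600, 0.2400)
After 2 weeks: (0.1888, 0.2032, 0.3440, 0.2640)
After 3 weeks: (0.1814, 0.2143, 0.3443, 0.2600)
P(in Healthy after 3 weeks) = 0.2600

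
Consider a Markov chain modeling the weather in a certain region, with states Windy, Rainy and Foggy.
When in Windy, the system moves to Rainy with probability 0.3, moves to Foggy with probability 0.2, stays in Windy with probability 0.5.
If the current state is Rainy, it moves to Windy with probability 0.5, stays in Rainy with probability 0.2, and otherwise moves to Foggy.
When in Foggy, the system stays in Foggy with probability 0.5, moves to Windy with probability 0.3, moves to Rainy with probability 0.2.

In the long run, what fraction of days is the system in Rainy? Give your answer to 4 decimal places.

Let the stationary distribution be π with π = πP and π_1 + π_2 + π_3 = 1.
π_1 = 0.5·π_1 + 0.5·π_2 + 0.3·π_3
π_2 = 0.3·π_1 + 0.2·π_2 + 0.2·π_3
Solving with the normalization constraint gives π = (0.4359, 0.2436, 0.3205).
So the stationary probability of Rainy is 0.2436.

0.2436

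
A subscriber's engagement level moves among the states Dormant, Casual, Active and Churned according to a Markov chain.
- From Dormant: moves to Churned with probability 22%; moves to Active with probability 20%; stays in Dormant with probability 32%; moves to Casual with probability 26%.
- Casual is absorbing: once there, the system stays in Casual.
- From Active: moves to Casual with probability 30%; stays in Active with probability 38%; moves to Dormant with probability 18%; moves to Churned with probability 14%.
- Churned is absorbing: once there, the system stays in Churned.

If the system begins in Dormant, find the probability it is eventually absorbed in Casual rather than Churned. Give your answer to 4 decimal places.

Let h(s) be the probability of absorption at Casual starting from transient state s. Then h(Casual) = 1 and h(Churned) = 0. By first-step analysis:
h(Dormant) = 0.32·h(Dormant) + 0.26·1 + 0.2·h(Active) + 0.22·0
h(Active) = 0.18·h(Dormant) + 0.3·1 + 0.38·h(Active) + 0.14·0
Solving: h(Dormant) = 0.5737, h(Active) = 0.6504.
Starting from Dormant, the probability is 0.5737.

0.5737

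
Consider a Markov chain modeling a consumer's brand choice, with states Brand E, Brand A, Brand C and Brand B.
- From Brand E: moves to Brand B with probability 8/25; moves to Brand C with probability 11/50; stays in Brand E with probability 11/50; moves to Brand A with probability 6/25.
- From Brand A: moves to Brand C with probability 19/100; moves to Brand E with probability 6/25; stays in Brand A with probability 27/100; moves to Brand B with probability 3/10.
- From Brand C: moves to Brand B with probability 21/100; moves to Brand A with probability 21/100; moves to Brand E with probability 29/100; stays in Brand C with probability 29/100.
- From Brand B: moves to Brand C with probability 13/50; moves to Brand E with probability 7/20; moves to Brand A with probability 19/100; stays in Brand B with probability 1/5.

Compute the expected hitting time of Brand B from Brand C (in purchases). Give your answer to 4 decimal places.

Let t(s) be the expected number of purchases to first reach Brand B from state s, with t(Brand B) = 0. Conditioning on the first purchase:
t(Brand E) = 1 + 0.22·t(Brand E) + 0.24·t(Brand A) + 0.22·t(Brand C)
t(Brand A) = 1 + 0.24·t(Brand E) + 0.27·t(Brand A) + 0.19·t(Brand C)
t(Brand C) = 1 + 0.29·t(Brand E) + 0.21·t(Brand A) + 0.29·t(Brand C)
Solving: t(Brand E) = 3.4480, t(Brand A) = 3.5065, t(Brand C) = 3.8539.
Expected purchases from Brand C to Brand B: 3.8539.

3.8539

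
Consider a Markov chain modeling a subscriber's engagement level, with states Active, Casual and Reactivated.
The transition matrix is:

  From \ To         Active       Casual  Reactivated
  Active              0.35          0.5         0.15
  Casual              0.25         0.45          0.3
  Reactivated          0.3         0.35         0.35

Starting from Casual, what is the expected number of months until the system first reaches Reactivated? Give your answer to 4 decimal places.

3.8710

Let t(s) be the expected number of months to first reach Reactivated from state s, with t(Reactivated) = 0. Conditioning on the first month:
t(Active) = 1 + 0.35·t(Active) + 0.5·t(Casual)
t(Casual) = 1 + 0.25·t(Active) + 0.45·t(Casual)
Solving: t(Active) = 4.5161, t(Casual) = 3.8710.
Expected months from Casual to Reactivated: 3.8710.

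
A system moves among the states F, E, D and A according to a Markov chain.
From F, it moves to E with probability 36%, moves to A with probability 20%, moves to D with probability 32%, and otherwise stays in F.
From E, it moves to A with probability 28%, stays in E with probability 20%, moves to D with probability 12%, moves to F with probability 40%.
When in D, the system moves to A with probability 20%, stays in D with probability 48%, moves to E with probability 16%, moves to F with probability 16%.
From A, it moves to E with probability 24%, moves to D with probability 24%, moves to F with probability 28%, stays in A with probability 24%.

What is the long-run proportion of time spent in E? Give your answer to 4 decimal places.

Let the stationary distribution be π with π = πP and π_1 + π_2 + π_3 + π_4 = 1.
π_1 = 0.12·π_1 + 0.4·π_2 + 0.16·π_3 + 0.28·π_4
π_2 = 0.36·π_1 + 0.2·π_2 + 0.16·π_3 + 0.24·π_4
π_3 = 0.32·π_1 + 0.12·π_2 + 0.48·π_3 + 0.24·π_4
Solving with the normalization constraint gives π = (0.2342, 0.2345, 0.3034, 0.2279).
So the stationary probability of E is 0.2345.

0.2345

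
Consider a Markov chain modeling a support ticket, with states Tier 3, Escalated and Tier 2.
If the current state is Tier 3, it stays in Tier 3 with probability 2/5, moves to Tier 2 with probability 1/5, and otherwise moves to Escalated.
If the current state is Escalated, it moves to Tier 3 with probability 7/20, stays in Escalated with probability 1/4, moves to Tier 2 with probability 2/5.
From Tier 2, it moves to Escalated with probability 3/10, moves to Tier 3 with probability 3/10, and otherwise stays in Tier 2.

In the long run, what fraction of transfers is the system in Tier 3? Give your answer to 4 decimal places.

Let the stationary distribution be π with π = πP and π_1 + π_2 + π_3 = 1.
π_1 = 0.4·π_1 + 0.35·π_2 + 0.3·π_3
π_2 = 0.4·π_1 + 0.25·π_2 + 0.3·π_3
Solving with the normalization constraint gives π = (0.3511, 0.3191, 0.3298).
So the stationary probability of Tier 3 is 0.3511.

0.3511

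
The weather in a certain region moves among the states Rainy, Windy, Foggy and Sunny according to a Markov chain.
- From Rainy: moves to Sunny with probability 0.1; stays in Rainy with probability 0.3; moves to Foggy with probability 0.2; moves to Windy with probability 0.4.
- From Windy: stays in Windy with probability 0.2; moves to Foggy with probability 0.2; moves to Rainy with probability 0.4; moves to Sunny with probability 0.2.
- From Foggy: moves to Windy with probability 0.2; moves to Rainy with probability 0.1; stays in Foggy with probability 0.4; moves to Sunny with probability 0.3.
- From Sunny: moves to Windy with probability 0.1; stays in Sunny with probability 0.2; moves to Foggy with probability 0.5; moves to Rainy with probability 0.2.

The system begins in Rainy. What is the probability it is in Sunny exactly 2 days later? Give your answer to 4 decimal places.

0.1900

Propagate the distribution vector 2 days from Rainy.
After 0 days: (1.0000, 0.0000, 0.0000, 0.0000)
After 1 day: (0.3000, 0.4000, 0.2000, 0.1000)
After 2 days: (0.2900, 0.2500, 0.2700, 0.1900)
P(in Sunny after 2 days) = 0.1900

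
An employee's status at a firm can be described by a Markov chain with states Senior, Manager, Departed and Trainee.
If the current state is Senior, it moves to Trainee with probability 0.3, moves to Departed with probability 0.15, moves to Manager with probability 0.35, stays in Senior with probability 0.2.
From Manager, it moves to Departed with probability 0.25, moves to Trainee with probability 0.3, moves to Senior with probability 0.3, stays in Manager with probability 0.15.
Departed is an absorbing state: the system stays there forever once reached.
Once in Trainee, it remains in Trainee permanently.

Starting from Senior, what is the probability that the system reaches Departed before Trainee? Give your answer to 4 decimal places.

0.3739

Let h(s) be the probability of absorption at Departed starting from transient state s. Then h(Departed) = 1 and h(Trainee) = 0. By first-step analysis:
h(Senior) = 0.2·h(Senior) + 0.35·h(Manager) + 0.15·1 + 0.3·0
h(Manager) = 0.3·h(Senior) + 0.15·h(Manager) + 0.25·1 + 0.3·0
Solving: h(Senior) = 0.3739, h(Manager) = 0.4261.
Starting from Senior, the probability is 0.3739.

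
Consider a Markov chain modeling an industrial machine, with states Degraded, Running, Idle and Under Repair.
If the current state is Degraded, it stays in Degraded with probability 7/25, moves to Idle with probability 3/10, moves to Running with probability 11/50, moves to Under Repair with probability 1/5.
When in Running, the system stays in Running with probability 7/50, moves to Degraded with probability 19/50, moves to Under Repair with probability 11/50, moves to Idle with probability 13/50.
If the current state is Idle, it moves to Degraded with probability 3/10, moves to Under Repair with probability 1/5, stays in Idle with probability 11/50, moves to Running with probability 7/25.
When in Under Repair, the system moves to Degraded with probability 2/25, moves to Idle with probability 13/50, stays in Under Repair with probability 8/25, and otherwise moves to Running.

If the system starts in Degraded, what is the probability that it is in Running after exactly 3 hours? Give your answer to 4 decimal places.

Propagate the distribution vector 3 hours from Degraded.
After 0 hours: (1.0000, 0.0000, 0.0000, 0.0000)
After 1 hour: (0.2800, 0.2200, 0.3000, 0.2000)
After 2 hours: (0.2680, 0.2444, 0.2592, 0.2284)
After 3 hours: (0.2639, 0.2434, 0.2604, 0.2323)
P(in Running after 3 hours) = 0.2434

0.2434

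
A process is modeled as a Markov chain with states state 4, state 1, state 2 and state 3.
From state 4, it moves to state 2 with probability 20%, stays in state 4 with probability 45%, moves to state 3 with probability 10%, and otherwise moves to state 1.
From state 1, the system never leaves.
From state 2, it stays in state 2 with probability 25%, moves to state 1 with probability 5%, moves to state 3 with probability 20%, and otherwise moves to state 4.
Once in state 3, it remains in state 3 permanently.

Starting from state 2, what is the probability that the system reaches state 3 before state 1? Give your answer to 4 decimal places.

0.5120

Let h(s) be the probability of absorption at state 3 starting from transient state s. Then h(state 3) = 1 and h(state 1) = 0. By first-step analysis:
h(state 4) = 0.45·h(state 4) + 0.25·0 + 0.2·h(state 2) + 0.1·1
h(state 2) = 0.5·h(state 4) + 0.05·0 + 0.25·h(state 2) + 0.2·1
Solving: h(state 4) = 0.3680, h(state 2) = 0.5120.
Starting from state 2, the probability is 0.5120.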